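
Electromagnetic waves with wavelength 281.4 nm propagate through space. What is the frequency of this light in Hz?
1.0654e+15 Hz

Using the wave equation: c = fλ

Solving for frequency:
f = c/λ = (3×10⁸ m/s) / (281.4×10⁻⁹ m)
f = 1.0654e+15 Hz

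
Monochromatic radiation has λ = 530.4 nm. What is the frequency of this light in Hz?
5.6522e+14 Hz

Using the wave equation: c = fλ

Solving for frequency:
f = c/λ = (3×10⁸ m/s) / (530.4×10⁻⁹ m)
f = 5.6522e+14 Hz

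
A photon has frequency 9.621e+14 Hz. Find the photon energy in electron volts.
3.9789 eV

Using E = hf:

E = hf = (6.626×10⁻³⁴ J·s)(9.621e+14 Hz)
E = 3.9789 eV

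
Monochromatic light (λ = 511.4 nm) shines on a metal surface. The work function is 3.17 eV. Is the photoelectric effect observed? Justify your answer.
No

For photoemission, the photon energy must exceed the work function.

Photon energy: E = hc/λ = 2.4244 eV
Work function: φ = 3.17 eV

Since E_photon (2.4244 eV) < φ (3.17 eV), photoemission will NOT occur.
The threshold wavelength is λ₀ = hc/φ = 391.1 nm.
Since 511.4 nm > 391.1 nm, the photons lack sufficient energy.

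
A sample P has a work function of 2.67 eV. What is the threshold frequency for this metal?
6.4560e+14 Hz

The threshold frequency is when the photon energy equals the work function:
hf₀ = φ

Solving for f₀:
f₀ = φ/h = (2.67 eV × 1.602×10⁻¹⁹ J/eV) / (6.626×10⁻³⁴ J·s)
f₀ = 6.4560e+14 Hz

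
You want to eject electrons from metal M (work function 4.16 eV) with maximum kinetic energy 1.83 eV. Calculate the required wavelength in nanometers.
206.99 nm

From Einstein's equation: KE_max = hc/λ - φ

Rearranging for λ:
hc/λ = KE_max + φ
λ = hc/(KE_max + φ)

Required photon energy:
E_photon = KE_max + φ = 1.83 + 4.16 = 5.99 eV

Required wavelength:
λ = hc/E_photon = (6.626×10⁻³⁴)(3×10⁸) / (5.99 × 1.602×10⁻¹⁹)
λ = 206.99 nm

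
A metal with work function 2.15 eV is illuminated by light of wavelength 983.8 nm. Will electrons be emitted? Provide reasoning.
No

For photoemission, the photon energy must exceed the work function.

Photon energy: E = hc/λ = 1.2603 eV
Work function: φ = 2.15 eV

Since E_photon (1.2603 eV) < φ (2.15 eV), photoemission will NOT occur.
The threshold wavelength is λ₀ = hc/φ = 576.7 nm.
Since 983.8 nm > 576.7 nm, the photons lack sufficient energy.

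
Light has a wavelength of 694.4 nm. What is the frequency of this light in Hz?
4.3173e+14 Hz

Using the wave equation: c = fλ

Solving for frequency:
f = c/λ = (3×10⁸ m/s) / (694.4×10⁻⁹ m)
f = 4.3173e+14 Hz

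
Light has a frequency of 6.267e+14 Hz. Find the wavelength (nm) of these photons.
478.37 nm

Using the wave equation: c = fλ

Solving for wavelength:
λ = c/f = (3×10⁸ m/s) / (6.267e+14 Hz)
λ = 478.37 nm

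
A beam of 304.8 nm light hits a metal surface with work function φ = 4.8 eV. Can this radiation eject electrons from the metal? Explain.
No

For photoemission, the photon energy must exceed the work function.

Photon energy: E = hc/λ = 4.0677 eV
Work function: φ = 4.8 eV

Since E_photon (4.0677 eV) < φ (4.8 eV), photoemission will NOT occur.
The threshold wavelength is λ₀ = hc/φ = 258.3 nm.
Since 304.8 nm > 258.3 nm, the photons lack sufficient energy.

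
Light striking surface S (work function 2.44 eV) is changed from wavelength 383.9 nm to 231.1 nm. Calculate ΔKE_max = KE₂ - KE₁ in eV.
2.1354 eV

Using Einstein's equation: KE_max = hc/λ - φ

For λ₁ = 383.9 nm:
KE₁ = hc/λ₁ - φ = 3.2296 - 2.44 = 0.7896 eV

For λ₂ = 231.1 nm:
KE₂ = hc/λ₂ - φ = 5.3650 - 2.44 = 2.9250 eV

Change in KE:
ΔKE = KE₂ - KE₁ = 2.9250 - 0.7896 = 2.1354 eV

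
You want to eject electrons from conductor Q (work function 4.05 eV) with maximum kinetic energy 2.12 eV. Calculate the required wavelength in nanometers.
200.95 nm

From Einstein's equation: KE_max = hc/λ - φ

Rearranging for λ:
hc/λ = KE_max + φ
λ = hc/(KE_max + φ)

Required photon energy:
E_photon = KE_max + φ = 2.12 + 4.05 = 6.17 eV

Required wavelength:
λ = hc/E_photon = (6.626×10⁻³⁴)(3×10⁸) / (6.17 × 1.602×10⁻¹⁹)
λ = 200.95 nm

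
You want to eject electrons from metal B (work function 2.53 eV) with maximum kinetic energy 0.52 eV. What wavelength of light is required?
406.51 nm

From Einstein's equation: KE_max = hc/λ - φ

Rearranging for λ:
hc/λ = KE_max + φ
λ = hc/(KE_max + φ)

Required photon energy:
E_photon = KE_max + φ = 0.52 + 2.53 = 3.05 eV

Required wavelength:
λ = hc/E_photon = (6.626×10⁻³⁴)(3×10⁸) / (3.05 × 1.602×10⁻¹⁹)
λ = 406.51 nm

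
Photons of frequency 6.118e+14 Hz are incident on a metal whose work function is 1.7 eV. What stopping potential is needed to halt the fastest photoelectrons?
0.8302 V

The stopping potential V_s satisfies: eV_s = KE_max

First, find KE_max using Einstein's equation:
E_photon = hf = (6.626×10⁻³⁴ J·s)(6.118e+14 Hz) = 2.5302 eV
KE_max = E_photon - φ = 2.5302 - 1.7 = 0.8302 eV

Since eV_s = KE_max:
V_s = KE_max/e = 0.8302 V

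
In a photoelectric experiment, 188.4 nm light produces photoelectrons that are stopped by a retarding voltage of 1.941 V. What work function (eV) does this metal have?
4.64 eV

The stopping potential gives the maximum kinetic energy: KE_max = eV_s = 1.941 eV

From Einstein's photoelectric equation: KE_max = hc/λ - φ
Rearranging: φ = hc/λ - KE_max

Calculate photon energy:
E_photon = hc/λ = (6.626×10⁻³⁴ J·s)(3×10⁸ m/s) / (188.4×10⁻⁹ m) = 6.5809 eV

Therefore:
φ = 6.5809 - 1.941 = 4.64 eV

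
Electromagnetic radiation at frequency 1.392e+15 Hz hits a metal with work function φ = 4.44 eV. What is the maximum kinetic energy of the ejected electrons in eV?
1.3168 eV

Using Einstein's photoelectric equation: KE_max = hf - φ

First, calculate the photon energy:
E_photon = hf = (6.626×10⁻³⁴ J·s)(1.392e+15 Hz)
E_photon = 5.7568 eV

Then, the maximum kinetic energy:
KE_max = E_photon - φ = 5.7568 eV - 4.44 eV = 1.3168 eV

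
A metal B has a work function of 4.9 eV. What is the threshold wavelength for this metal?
253.03 nm

The threshold wavelength is when the photon energy equals the work function:
hc/λ₀ = φ

Solving for λ₀:
λ₀ = hc/φ = (6.626×10⁻³⁴ J·s)(3×10⁸ m/s) / (4.9 eV × 1.602×10⁻¹⁹ J/eV)
λ₀ = 253.03 nm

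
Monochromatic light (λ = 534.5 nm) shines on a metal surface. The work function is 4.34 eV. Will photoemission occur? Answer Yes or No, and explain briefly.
No

For photoemission, the photon energy must exceed the work function.

Photon energy: E = hc/λ = 2.3196 eV
Work function: φ = 4.34 eV

Since E_photon (2.3196 eV) < φ (4.34 eV), photoemission will NOT occur.
The threshold wavelength is λ₀ = hc/φ = 285.7 nm.
Since 534.5 nm > 285.7 nm, the photons lack sufficient energy.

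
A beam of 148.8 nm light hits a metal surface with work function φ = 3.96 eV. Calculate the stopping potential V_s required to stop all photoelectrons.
4.3723 V

The stopping potential V_s satisfies: eV_s = KE_max

First, find KE_max using Einstein's equation:
E_photon = hc/λ = 8.3323 eV
KE_max = E_photon - φ = 8.3323 - 3.96 = 4.3723 eV

Since eV_s = KE_max:
V_s = KE_max/e = 4.3723 V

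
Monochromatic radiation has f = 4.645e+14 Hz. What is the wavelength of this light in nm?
645.41 nm

Using the wave equation: c = fλ

Solving for wavelength:
λ = c/f = (3×10⁸ m/s) / (4.645e+14 Hz)
λ = 645.41 nm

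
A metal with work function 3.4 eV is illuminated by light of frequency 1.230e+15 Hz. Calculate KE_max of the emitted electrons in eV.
1.6869 eV

Using Einstein's photoelectric equation: KE_max = hf - φ

First, calculate the photon energy:
E_photon = hf = (6.626×10⁻³⁴ J·s)(1.230e+15 Hz)
E_photon = 5.0869 eV

Then, the maximum kinetic energy:
KE_max = E_photon - φ = 5.0869 eV - 3.4 eV = 1.6869 eV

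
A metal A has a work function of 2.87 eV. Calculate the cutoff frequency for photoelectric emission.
6.9396e+14 Hz

The threshold frequency is when the photon energy equals the work function:
hf₀ = φ

Solving for f₀:
f₀ = φ/h = (2.87 eV × 1.602×10⁻¹⁹ J/eV) / (6.626×10⁻³⁴ J·s)
f₀ = 6.9396e+14 Hz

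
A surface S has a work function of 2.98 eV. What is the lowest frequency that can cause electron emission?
7.2056e+14 Hz

The threshold frequency is when the photon energy equals the work function:
hf₀ = φ

Solving for f₀:
f₀ = φ/h = (2.98 eV × 1.602×10⁻¹⁹ J/eV) / (6.626×10⁻³⁴ J·s)
f₀ = 7.2056e+14 Hz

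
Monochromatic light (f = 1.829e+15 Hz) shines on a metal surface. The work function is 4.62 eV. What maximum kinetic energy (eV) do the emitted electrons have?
2.9441 eV

Using Einstein's photoelectric equation: KE_max = hf - φ

First, calculate the photon energy:
E_photon = hf = (6.626×10⁻³⁴ J·s)(1.829e+15 Hz)
E_photon = 7.5641 eV

Then, the maximum kinetic energy:
KE_max = E_photon - φ = 7.5641 eV - 4.62 eV = 2.9441 eV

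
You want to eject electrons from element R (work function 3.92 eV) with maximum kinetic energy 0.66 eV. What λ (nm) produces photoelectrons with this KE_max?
270.71 nm

From Einstein's equation: KE_max = hc/λ - φ

Rearranging for λ:
hc/λ = KE_max + φ
λ = hc/(KE_max + φ)

Required photon energy:
E_photon = KE_max + φ = 0.66 + 3.92 = 4.58 eV

Required wavelength:
λ = hc/E_photon = (6.626×10⁻³⁴)(3×10⁸) / (4.58 × 1.602×10⁻¹⁹)
λ = 270.71 nm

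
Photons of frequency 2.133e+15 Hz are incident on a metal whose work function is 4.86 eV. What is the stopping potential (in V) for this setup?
3.9614 V

The stopping potential V_s satisfies: eV_s = KE_max

First, find KE_max using Einstein's equation:
E_photon = hf = (6.626×10⁻³⁴ J·s)(2.133e+15 Hz) = 8.8214 eV
KE_max = E_photon - φ = 8.8214 - 4.86 = 3.9614 eV

Since eV_s = KE_max:
V_s = KE_max/e = 3.9614 V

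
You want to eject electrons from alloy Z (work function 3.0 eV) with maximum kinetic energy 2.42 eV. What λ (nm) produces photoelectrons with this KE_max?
228.75 nm

From Einstein's equation: KE_max = hc/λ - φ

Rearranging for λ:
hc/λ = KE_max + φ
λ = hc/(KE_max + φ)

Required photon energy:
E_photon = KE_max + φ = 2.42 + 3.0 = 5.42 eV

Required wavelength:
λ = hc/E_photon = (6.626×10⁻³⁴)(3×10⁸) / (5.42 × 1.602×10⁻¹⁹)
λ = 228.75 nm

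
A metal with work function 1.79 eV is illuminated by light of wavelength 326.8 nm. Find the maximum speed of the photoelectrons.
8.3958e+05 m/s

First, find the maximum kinetic energy:
E_photon = hc/λ = 3.7939 eV
KE_max = E_photon - φ = 3.7939 - 1.79 = 2.0039 eV

Convert to Joules: KE_max = 2.0039 × 1.602×10⁻¹⁹ J = 3.2106e-19 J

Then use KE = ½mv² to find velocity:
v = √(2·KE/m) = √(2 × 3.2106e-19 J / 9.109e-31 kg)
v = 8.3958e+05 m/s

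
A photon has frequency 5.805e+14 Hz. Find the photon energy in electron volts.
2.4008 eV

Using E = hf:

E = hf = (6.626×10⁻³⁴ J·s)(5.805e+14 Hz)
E = 2.4008 eV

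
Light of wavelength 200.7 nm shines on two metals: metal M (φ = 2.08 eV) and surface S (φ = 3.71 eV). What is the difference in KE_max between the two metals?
1.6300 eV

Using KE_max = hc/λ - φ for each metal:

Photon energy: E = hc/λ = 6.1776 eV

For metal M (φ₁ = 2.08 eV):
KE₁ = E - φ₁ = 6.1776 - 2.08 = 4.0976 eV

For surface S (φ₂ = 3.71 eV):
KE₂ = E - φ₂ = 6.1776 - 3.71 = 2.4676 eV

Difference:
ΔKE = KE₁ - KE₂ = 4.0976 - 2.4676 = 1.6300 eV

Note: The difference equals the difference in work functions: 3.71 - 2.08 = 1.63 eV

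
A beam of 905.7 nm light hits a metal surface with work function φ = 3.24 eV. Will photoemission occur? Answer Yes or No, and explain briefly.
No

For photoemission, the photon energy must exceed the work function.

Photon energy: E = hc/λ = 1.3689 eV
Work function: φ = 3.24 eV

Since E_photon (1.3689 eV) < φ (3.24 eV), photoemission will NOT occur.
The threshold wavelength is λ₀ = hc/φ = 382.7 nm.
Since 905.7 nm > 382.7 nm, the photons lack sufficient energy.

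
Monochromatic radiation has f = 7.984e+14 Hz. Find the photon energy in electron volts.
3.3019 eV

Using E = hf:

E = hf = (6.626×10⁻³⁴ J·s)(7.984e+14 Hz)
E = 3.3019 eV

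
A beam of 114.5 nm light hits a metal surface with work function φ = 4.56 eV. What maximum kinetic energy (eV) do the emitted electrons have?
6.2683 eV

Using Einstein's photoelectric equation: KE_max = hf - φ = hc/λ - φ

First, calculate the photon energy:
E_photon = hc/λ = (6.626×10⁻³⁴ J·s)(3×10⁸ m/s) / (114.5×10⁻⁹ m)
E_photon = 10.8283 eV

Then, the maximum kinetic energy:
KE_max = E_photon - φ = 10.8283 eV - 4.56 eV = 6.2683 eV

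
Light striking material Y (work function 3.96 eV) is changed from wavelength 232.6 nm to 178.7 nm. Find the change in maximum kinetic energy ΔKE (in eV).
1.6078 eV

Using Einstein's equation: KE_max = hc/λ - φ

For λ₁ = 232.6 nm:
KE₁ = hc/λ₁ - φ = 5.3304 - 3.96 = 1.3704 eV

For λ₂ = 178.7 nm:
KE₂ = hc/λ₂ - φ = 6.9381 - 3.96 = 2.9781 eV

Change in KE:
ΔKE = KE₂ - KE₁ = 2.9781 - 1.3704 = 1.6078 eV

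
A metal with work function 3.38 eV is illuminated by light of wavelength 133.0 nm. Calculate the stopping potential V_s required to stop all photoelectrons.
5.9421 V

The stopping potential V_s satisfies: eV_s = KE_max

First, find KE_max using Einstein's equation:
E_photon = hc/λ = 9.3221 eV
KE_max = E_photon - φ = 9.3221 - 3.38 = 5.9421 eV

Since eV_s = KE_max:
V_s = KE_max/e = 5.9421 V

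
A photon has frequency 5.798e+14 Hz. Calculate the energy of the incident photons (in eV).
2.3979 eV

Using E = hf:

E = hf = (6.626×10⁻³⁴ J·s)(5.798e+14 Hz)
E = 2.3979 eV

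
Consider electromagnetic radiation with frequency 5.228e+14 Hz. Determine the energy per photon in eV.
2.1621 eV

Using E = hf:

E = hf = (6.626×10⁻³⁴ J·s)(5.228e+14 Hz)
E = 2.1621 eV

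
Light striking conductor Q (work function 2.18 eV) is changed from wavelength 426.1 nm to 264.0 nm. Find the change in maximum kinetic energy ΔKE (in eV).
1.7866 eV

Using Einstein's equation: KE_max = hc/λ - φ

For λ₁ = 426.1 nm:
KE₁ = hc/λ₁ - φ = 2.9097 - 2.18 = 0.7297 eV

For λ₂ = 264.0 nm:
KE₂ = hc/λ₂ - φ = 4.6964 - 2.18 = 2.5164 eV

Change in KE:
ΔKE = KE₂ - KE₁ = 2.5164 - 0.7297 = 1.7866 eV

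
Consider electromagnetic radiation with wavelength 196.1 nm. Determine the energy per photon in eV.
6.3225 eV

Using E = hf = hc/λ:

E = hc/λ = (6.626×10⁻³⁴ J·s)(3×10⁸ m/s) / (196.1×10⁻⁹ m)
E = 6.3225 eV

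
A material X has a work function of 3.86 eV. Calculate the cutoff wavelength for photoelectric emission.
321.20 nm

The threshold wavelength is when the photon energy equals the work function:
hc/λ₀ = φ

Solving for λ₀:
λ₀ = hc/φ = (6.626×10⁻³⁴ J·s)(3×10⁸ m/s) / (3.86 eV × 1.602×10⁻¹⁹ J/eV)
λ₀ = 321.20 nm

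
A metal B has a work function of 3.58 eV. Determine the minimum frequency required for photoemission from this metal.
8.6564e+14 Hz

The threshold frequency is when the photon energy equals the work function:
hf₀ = φ

Solving for f₀:
f₀ = φ/h = (3.58 eV × 1.602×10⁻¹⁹ J/eV) / (6.626×10⁻³⁴ J·s)
f₀ = 8.6564e+14 Hz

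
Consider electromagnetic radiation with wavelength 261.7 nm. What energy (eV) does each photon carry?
4.7376 eV

Using E = hf = hc/λ:

E = hc/λ = (6.626×10⁻³⁴ J·s)(3×10⁸ m/s) / (261.7×10⁻⁹ m)
E = 4.7376 eV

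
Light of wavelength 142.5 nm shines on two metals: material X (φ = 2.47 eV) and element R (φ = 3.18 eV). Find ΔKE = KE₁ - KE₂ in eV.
0.7100 eV

Using KE_max = hc/λ - φ for each metal:

Photon energy: E = hc/λ = 8.7006 eV

For material X (φ₁ = 2.47 eV):
KE₁ = E - φ₁ = 8.7006 - 2.47 = 6.2306 eV

For element R (φ₂ = 3.18 eV):
KE₂ = E - φ₂ = 8.7006 - 3.18 = 5.5206 eV

Difference:
ΔKE = KE₁ - KE₂ = 6.2306 - 5.5206 = 0.7100 eV

Note: The difference equals the difference in work functions: 3.18 - 2.47 = 0.71 eV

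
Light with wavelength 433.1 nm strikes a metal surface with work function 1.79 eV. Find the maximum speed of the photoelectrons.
6.1428e+05 m/s

First, find the maximum kinetic energy:
E_photon = hc/λ = 2.8627 eV
KE_max = E_photon - φ = 2.8627 - 1.79 = 1.0727 eV

Convert to Joules: KE_max = 1.0727 × 1.602×10⁻¹⁹ J = 1.7187e-19 J

Then use KE = ½mv² to find velocity:
v = √(2·KE/m) = √(2 × 1.7187e-19 J / 9.109e-31 kg)
v = 6.1428e+05 m/s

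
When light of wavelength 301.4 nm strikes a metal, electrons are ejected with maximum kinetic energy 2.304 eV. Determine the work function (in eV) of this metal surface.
1.81 eV

From Einstein's photoelectric equation: KE_max = hf - φ = hc/λ - φ

Rearranging for φ:
φ = hc/λ - KE_max

Calculate photon energy:
E_photon = hc/λ = 4.1136 eV

Therefore:
φ = 4.1136 - 2.304 = 1.81 eV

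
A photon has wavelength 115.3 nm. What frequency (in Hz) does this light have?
2.6001e+15 Hz

Using the wave equation: c = fλ

Solving for frequency:
f = c/λ = (3×10⁸ m/s) / (115.3×10⁻⁹ m)
f = 2.6001e+15 Hz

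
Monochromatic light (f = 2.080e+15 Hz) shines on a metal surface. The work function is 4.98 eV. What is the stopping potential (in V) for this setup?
3.6222 V

The stopping potential V_s satisfies: eV_s = KE_max

First, find KE_max using Einstein's equation:
E_photon = hf = (6.626×10⁻³⁴ J·s)(2.080e+15 Hz) = 8.6022 eV
KE_max = E_photon - φ = 8.6022 - 4.98 = 3.6222 eV

Since eV_s = KE_max:
V_s = KE_max/e = 3.6222 V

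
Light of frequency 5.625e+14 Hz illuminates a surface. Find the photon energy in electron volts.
2.3263 eV

Using E = hf:

E = hf = (6.626×10⁻³⁴ J·s)(5.625e+14 Hz)
E = 2.3263 eV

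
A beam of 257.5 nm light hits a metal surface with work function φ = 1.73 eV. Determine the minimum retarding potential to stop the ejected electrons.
3.0849 V

The stopping potential V_s satisfies: eV_s = KE_max

First, find KE_max using Einstein's equation:
E_photon = hc/λ = 4.8149 eV
KE_max = E_photon - φ = 4.8149 - 1.73 = 3.0849 eV

Since eV_s = KE_max:
V_s = KE_max/e = 3.0849 V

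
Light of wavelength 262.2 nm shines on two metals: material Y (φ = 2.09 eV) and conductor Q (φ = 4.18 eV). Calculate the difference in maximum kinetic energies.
2.0900 eV

Using KE_max = hc/λ - φ for each metal:

Photon energy: E = hc/λ = 4.7286 eV

For material Y (φ₁ = 2.09 eV):
KE₁ = E - φ₁ = 4.7286 - 2.09 = 2.6386 eV

For conductor Q (φ₂ = 4.18 eV):
KE₂ = E - φ₂ = 4.7286 - 4.18 = 0.5486 eV

Difference:
ΔKE = KE₁ - KE₂ = 2.6386 - 0.5486 = 2.0900 eV

Note: The difference equals the difference in work functions: 4.18 - 2.09 = 2.09 eV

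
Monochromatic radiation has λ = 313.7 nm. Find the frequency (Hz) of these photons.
9.5567e+14 Hz

Using the wave equation: c = fλ

Solving for frequency:
f = c/λ = (3×10⁸ m/s) / (313.7×10⁻⁹ m)
f = 9.5567e+14 Hz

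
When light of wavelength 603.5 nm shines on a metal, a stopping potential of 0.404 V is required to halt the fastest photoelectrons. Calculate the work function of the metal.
1.65 eV

The stopping potential gives the maximum kinetic energy: KE_max = eV_s = 0.404 eV

From Einstein's photoelectric equation: KE_max = hc/λ - φ
Rearranging: φ = hc/λ - KE_max

Calculate photon energy:
E_photon = hc/λ = (6.626×10⁻³⁴ J·s)(3×10⁸ m/s) / (603.5×10⁻⁹ m) = 2.0544 eV

Therefore:
φ = 2.0544 - 0.404 = 1.65 eV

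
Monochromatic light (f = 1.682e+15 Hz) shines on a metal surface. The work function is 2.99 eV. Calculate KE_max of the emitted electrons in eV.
3.9662 eV

Using Einstein's photoelectric equation: KE_max = hf - φ

First, calculate the photon energy:
E_photon = hf = (6.626×10⁻³⁴ J·s)(1.682e+15 Hz)
E_photon = 6.9562 eV

Then, the maximum kinetic energy:
KE_max = E_photon - φ = 6.9562 eV - 2.99 eV = 3.9662 eV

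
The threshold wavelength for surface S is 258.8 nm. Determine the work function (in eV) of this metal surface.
4.79 eV

At the threshold wavelength, photon energy equals work function:
φ = hc/λ₀

Calculating:
φ = (6.626×10⁻³⁴ J·s)(3×10⁸ m/s) / (258.8×10⁻⁹ m)
φ = 4.79 eV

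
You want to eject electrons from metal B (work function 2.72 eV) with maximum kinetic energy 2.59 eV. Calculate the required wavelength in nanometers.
233.49 nm

From Einstein's equation: KE_max = hc/λ - φ

Rearranging for λ:
hc/λ = KE_max + φ
λ = hc/(KE_max + φ)

Required photon energy:
E_photon = KE_max + φ = 2.59 + 2.72 = 5.31 eV

Required wavelength:
λ = hc/E_photon = (6.626×10⁻³⁴)(3×10⁸) / (5.31 × 1.602×10⁻¹⁹)
λ = 233.49 nm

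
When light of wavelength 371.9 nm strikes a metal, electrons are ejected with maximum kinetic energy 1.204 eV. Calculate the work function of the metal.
2.13 eV

From Einstein's photoelectric equation: KE_max = hf - φ = hc/λ - φ

Rearranging for φ:
φ = hc/λ - KE_max

Calculate photon energy:
E_photon = hc/λ = 3.3338 eV

Therefore:
φ = 3.3338 - 1.204 = 2.13 eV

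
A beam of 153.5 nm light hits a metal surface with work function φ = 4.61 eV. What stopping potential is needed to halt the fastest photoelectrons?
3.4671 V

The stopping potential V_s satisfies: eV_s = KE_max

First, find KE_max using Einstein's equation:
E_photon = hc/λ = 8.0771 eV
KE_max = E_photon - φ = 8.0771 - 4.61 = 3.4671 eV

Since eV_s = KE_max:
V_s = KE_max/e = 3.4671 V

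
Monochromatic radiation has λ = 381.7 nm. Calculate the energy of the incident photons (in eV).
3.2482 eV

Using E = hf = hc/λ:

E = hc/λ = (6.626×10⁻³⁴ J·s)(3×10⁸ m/s) / (381.7×10⁻⁹ m)
E = 3.2482 eV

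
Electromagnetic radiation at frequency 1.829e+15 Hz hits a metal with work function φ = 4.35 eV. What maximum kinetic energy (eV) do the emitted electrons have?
3.2141 eV

Using Einstein's photoelectric equation: KE_max = hf - φ

First, calculate the photon energy:
E_photon = hf = (6.626×10⁻³⁴ J·s)(1.829e+15 Hz)
E_photon = 7.5641 eV

Then, the maximum kinetic energy:
KE_max = E_photon - φ = 7.5641 eV - 4.35 eV = 3.2141 eV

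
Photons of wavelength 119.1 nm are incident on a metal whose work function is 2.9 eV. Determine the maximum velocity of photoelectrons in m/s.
1.6254e+06 m/s

First, find the maximum kinetic energy:
E_photon = hc/λ = 10.4101 eV
KE_max = E_photon - φ = 10.4101 - 2.9 = 7.5101 eV

Convert to Joules: KE_max = 7.5101 × 1.602×10⁻¹⁹ J = 1.2032e-18 J

Then use KE = ½mv² to find velocity:
v = √(2·KE/m) = √(2 × 1.2032e-18 J / 9.109e-31 kg)
v = 1.6254e+06 m/s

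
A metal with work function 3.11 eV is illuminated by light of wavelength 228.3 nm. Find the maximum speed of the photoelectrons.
9.0353e+05 m/s

First, find the maximum kinetic energy:
E_photon = hc/λ = 5.4308 eV
KE_max = E_photon - φ = 5.4308 - 3.11 = 2.3208 eV

Convert to Joules: KE_max = 2.3208 × 1.602×10⁻¹⁹ J = 3.7183e-19 J

Then use KE = ½mv² to find velocity:
v = √(2·KE/m) = √(2 × 3.7183e-19 J / 9.109e-31 kg)
v = 9.0353e+05 m/s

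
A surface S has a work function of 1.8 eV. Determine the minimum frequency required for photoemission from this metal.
4.3524e+14 Hz

The threshold frequency is when the photon energy equals the work function:
hf₀ = φ

Solving for f₀:
f₀ = φ/h = (1.8 eV × 1.602×10⁻¹⁹ J/eV) / (6.626×10⁻³⁴ J·s)
f₀ = 4.3524e+14 Hz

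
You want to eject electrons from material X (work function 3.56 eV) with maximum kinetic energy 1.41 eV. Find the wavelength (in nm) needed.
249.47 nm

From Einstein's equation: KE_max = hc/λ - φ

Rearranging for λ:
hc/λ = KE_max + φ
λ = hc/(KE_max + φ)

Required photon energy:
E_photon = KE_max + φ = 1.41 + 3.56 = 4.97 eV

Required wavelength:
λ = hc/E_photon = (6.626×10⁻³⁴)(3×10⁸) / (4.97 × 1.602×10⁻¹⁹)
λ = 249.47 nm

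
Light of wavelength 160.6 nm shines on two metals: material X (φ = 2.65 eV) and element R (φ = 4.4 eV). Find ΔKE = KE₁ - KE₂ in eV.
1.7500 eV

Using KE_max = hc/λ - φ for each metal:

Photon energy: E = hc/λ = 7.7201 eV

For material X (φ₁ = 2.65 eV):
KE₁ = E - φ₁ = 7.7201 - 2.65 = 5.0701 eV

For element R (φ₂ = 4.4 eV):
KE₂ = E - φ₂ = 7.7201 - 4.4 = 3.3201 eV

Difference:
ΔKE = KE₁ - KE₂ = 5.0701 - 3.3201 = 1.7500 eV

Note: The difference equals the difference in work functions: 4.4 - 2.65 = 1.75 eV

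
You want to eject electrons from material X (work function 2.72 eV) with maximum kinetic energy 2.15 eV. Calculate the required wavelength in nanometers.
254.59 nm

From Einstein's equation: KE_max = hc/λ - φ

Rearranging for λ:
hc/λ = KE_max + φ
λ = hc/(KE_max + φ)

Required photon energy:
E_photon = KE_max + φ = 2.15 + 2.72 = 4.87 eV

Required wavelength:
λ = hc/E_photon = (6.626×10⁻³⁴)(3×10⁸) / (4.87 × 1.602×10⁻¹⁹)
λ = 254.59 nm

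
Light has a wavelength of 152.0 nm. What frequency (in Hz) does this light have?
1.9723e+15 Hz

Using the wave equation: c = fλ

Solving for frequency:
f = c/λ = (3×10⁸ m/s) / (152.0×10⁻⁹ m)
f = 1.9723e+15 Hz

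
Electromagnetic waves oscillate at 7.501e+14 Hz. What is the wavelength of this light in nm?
399.67 nm

Using the wave equation: c = fλ

Solving for wavelength:
λ = c/f = (3×10⁸ m/s) / (7.501e+14 Hz)
λ = 399.67 nm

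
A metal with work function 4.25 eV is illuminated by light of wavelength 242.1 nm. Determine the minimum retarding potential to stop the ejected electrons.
0.8712 V

The stopping potential V_s satisfies: eV_s = KE_max

First, find KE_max using Einstein's equation:
E_photon = hc/λ = 5.1212 eV
KE_max = E_photon - φ = 5.1212 - 4.25 = 0.8712 eV

Since eV_s = KE_max:
V_s = KE_max/e = 0.8712 V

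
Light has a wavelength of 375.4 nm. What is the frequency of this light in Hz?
7.9859e+14 Hz

Using the wave equation: c = fλ

Solving for frequency:
f = c/λ = (3×10⁸ m/s) / (375.4×10⁻⁹ m)
f = 7.9859e+14 Hz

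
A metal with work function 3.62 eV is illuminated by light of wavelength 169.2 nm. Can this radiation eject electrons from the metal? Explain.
Yes

For photoemission, the photon energy must exceed the work function.

Photon energy: E = hc/λ = 7.3277 eV
Work function: φ = 3.62 eV

Since E_photon (7.3277 eV) > φ (3.62 eV), photoemission WILL occur.
The threshold wavelength is λ₀ = hc/φ = 342.5 nm.
Since 169.2 nm < 342.5 nm, the light has sufficient energy.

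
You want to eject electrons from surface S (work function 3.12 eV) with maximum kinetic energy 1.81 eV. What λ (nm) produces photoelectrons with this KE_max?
251.49 nm

From Einstein's equation: KE_max = hc/λ - φ

Rearranging for λ:
hc/λ = KE_max + φ
λ = hc/(KE_max + φ)

Required photon energy:
E_photon = KE_max + φ = 1.81 + 3.12 = 4.93 eV

Required wavelength:
λ = hc/E_photon = (6.626×10⁻³⁴)(3×10⁸) / (4.93 × 1.602×10⁻¹⁹)
λ = 251.49 nm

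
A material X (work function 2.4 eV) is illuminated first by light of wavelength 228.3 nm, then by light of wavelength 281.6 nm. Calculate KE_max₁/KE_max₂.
1.5132

Using Einstein's equation: KE_max = hc/λ - φ

For λ₁ = 228.3 nm:
E₁ = hc/λ₁ = 5.4308 eV
KE₁ = E₁ - φ = 5.4308 - 2.4 = 3.0308 eV

For λ₂ = 281.6 nm:
E₂ = hc/λ₂ = 4.4028 eV
KE₂ = E₂ - φ = 4.4028 - 2.4 = 2.0028 eV

Ratio: KE₁/KE₂ = 3.0308/2.0028 = 1.5132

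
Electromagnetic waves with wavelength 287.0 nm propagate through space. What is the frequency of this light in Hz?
1.0446e+15 Hz

Using the wave equation: c = fλ

Solving for frequency:
f = c/λ = (3×10⁸ m/s) / (287.0×10⁻⁹ m)
f = 1.0446e+15 Hz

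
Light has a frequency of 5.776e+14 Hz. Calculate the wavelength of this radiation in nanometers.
519.03 nm

Using the wave equation: c = fλ

Solving for wavelength:
λ = c/f = (3×10⁸ m/s) / (5.776e+14 Hz)
λ = 519.03 nm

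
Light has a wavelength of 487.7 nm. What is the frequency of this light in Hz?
6.1471e+14 Hz

Using the wave equation: c = fλ

Solving for frequency:
f = c/λ = (3×10⁸ m/s) / (487.7×10⁻⁹ m)
f = 6.1471e+14 Hz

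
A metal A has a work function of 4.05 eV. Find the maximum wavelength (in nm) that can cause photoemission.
306.13 nm

The threshold wavelength is when the photon energy equals the work function:
hc/λ₀ = φ

Solving for λ₀:
λ₀ = hc/φ = (6.626×10⁻³⁴ J·s)(3×10⁸ m/s) / (4.05 eV × 1.602×10⁻¹⁹ J/eV)
λ₀ = 306.13 nm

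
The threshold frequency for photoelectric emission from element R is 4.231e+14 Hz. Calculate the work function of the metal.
1.75 eV

At the threshold frequency, photon energy equals work function:
φ = hf₀

Calculating:
φ = (6.626×10⁻³⁴ J·s)(4.231e+14 Hz)
φ = 1.75 eV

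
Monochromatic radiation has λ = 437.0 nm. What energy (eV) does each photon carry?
2.8372 eV

Using E = hf = hc/λ:

E = hc/λ = (6.626×10⁻³⁴ J·s)(3×10⁸ m/s) / (437.0×10⁻⁹ m)
E = 2.8372 eV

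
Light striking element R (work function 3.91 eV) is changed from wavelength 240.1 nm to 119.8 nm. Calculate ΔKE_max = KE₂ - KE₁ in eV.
5.1854 eV

Using Einstein's equation: KE_max = hc/λ - φ

For λ₁ = 240.1 nm:
KE₁ = hc/λ₁ - φ = 5.1639 - 3.91 = 1.2539 eV

For λ₂ = 119.8 nm:
KE₂ = hc/λ₂ - φ = 10.3493 - 3.91 = 6.4393 eV

Change in KE:
ΔKE = KE₂ - KE₁ = 6.4393 - 1.2539 = 5.1854 eV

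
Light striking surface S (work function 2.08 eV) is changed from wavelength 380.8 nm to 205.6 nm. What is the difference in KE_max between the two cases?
2.7745 eV

Using Einstein's equation: KE_max = hc/λ - φ

For λ₁ = 380.8 nm:
KE₁ = hc/λ₁ - φ = 3.2559 - 2.08 = 1.1759 eV

For λ₂ = 205.6 nm:
KE₂ = hc/λ₂ - φ = 6.0304 - 2.08 = 3.9504 eV

Change in KE:
ΔKE = KE₂ - KE₁ = 3.9504 - 1.1759 = 2.7745 eV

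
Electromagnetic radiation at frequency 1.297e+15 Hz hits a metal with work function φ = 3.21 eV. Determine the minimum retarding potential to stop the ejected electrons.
2.1540 V

The stopping potential V_s satisfies: eV_s = KE_max

First, find KE_max using Einstein's equation:
E_photon = hf = (6.626×10⁻³⁴ J·s)(1.297e+15 Hz) = 5.3640 eV
KE_max = E_photon - φ = 5.3640 - 3.21 = 2.1540 eV

Since eV_s = KE_max:
V_s = KE_max/e = 2.1540 V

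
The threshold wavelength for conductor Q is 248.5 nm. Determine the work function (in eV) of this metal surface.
4.99 eV

At the threshold wavelength, photon energy equals work function:
φ = hc/λ₀

Calculating:
φ = (6.626×10⁻³⁴ J·s)(3×10⁸ m/s) / (248.5×10⁻⁹ m)
φ = 4.99 eV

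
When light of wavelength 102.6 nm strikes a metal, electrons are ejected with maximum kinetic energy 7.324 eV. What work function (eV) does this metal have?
4.76 eV

From Einstein's photoelectric equation: KE_max = hf - φ = hc/λ - φ

Rearranging for φ:
φ = hc/λ - KE_max

Calculate photon energy:
E_photon = hc/λ = 12.0842 eV

Therefore:
φ = 12.0842 - 7.324 = 4.76 eV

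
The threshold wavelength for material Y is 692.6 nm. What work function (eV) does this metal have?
1.79 eV

At the threshold wavelength, photon energy equals work function:
φ = hc/λ₀

Calculating:
φ = (6.626×10⁻³⁴ J·s)(3×10⁸ m/s) / (692.6×10⁻⁹ m)
φ = 1.79 eV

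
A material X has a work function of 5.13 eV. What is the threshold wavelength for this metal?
241.68 nm

The threshold wavelength is when the photon energy equals the work function:
hc/λ₀ = φ

Solving for λ₀:
λ₀ = hc/φ = (6.626×10⁻³⁴ J·s)(3×10⁸ m/s) / (5.13 eV × 1.602×10⁻¹⁹ J/eV)
λ₀ = 241.68 nm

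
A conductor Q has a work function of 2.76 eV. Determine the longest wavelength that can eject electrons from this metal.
449.22 nm

The threshold wavelength is when the photon energy equals the work function:
hc/λ₀ = φ

Solving for λ₀:
λ₀ = hc/φ = (6.626×10⁻³⁴ J·s)(3×10⁸ m/s) / (2.76 eV × 1.602×10⁻¹⁹ J/eV)
λ₀ = 449.22 nm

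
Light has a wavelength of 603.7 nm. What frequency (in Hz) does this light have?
4.9659e+14 Hz

Using the wave equation: c = fλ

Solving for frequency:
f = c/λ = (3×10⁸ m/s) / (603.7×10⁻⁹ m)
f = 4.9659e+14 Hz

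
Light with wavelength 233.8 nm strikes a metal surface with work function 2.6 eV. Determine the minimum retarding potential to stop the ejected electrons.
2.7030 V

The stopping potential V_s satisfies: eV_s = KE_max

First, find KE_max using Einstein's equation:
E_photon = hc/λ = 5.3030 eV
KE_max = E_photon - φ = 5.3030 - 2.6 = 2.7030 eV

Since eV_s = KE_max:
V_s = KE_max/e = 2.7030 V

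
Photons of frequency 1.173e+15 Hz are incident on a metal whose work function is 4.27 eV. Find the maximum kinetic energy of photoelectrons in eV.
0.5811 eV

Using Einstein's photoelectric equation: KE_max = hf - φ

First, calculate the photon energy:
E_photon = hf = (6.626×10⁻³⁴ J·s)(1.173e+15 Hz)
E_photon = 4.8511 eV

Then, the maximum kinetic energy:
KE_max = E_photon - φ = 4.8511 eV - 4.27 eV = 0.5811 eV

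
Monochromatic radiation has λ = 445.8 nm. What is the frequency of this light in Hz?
6.7248e+14 Hz

Using the wave equation: c = fλ

Solving for frequency:
f = c/λ = (3×10⁸ m/s) / (445.8×10⁻⁹ m)
f = 6.7248e+14 Hz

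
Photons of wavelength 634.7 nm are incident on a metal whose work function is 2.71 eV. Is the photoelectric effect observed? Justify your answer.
No

For photoemission, the photon energy must exceed the work function.

Photon energy: E = hc/λ = 1.9534 eV
Work function: φ = 2.71 eV

Since E_photon (1.9534 eV) < φ (2.71 eV), photoemission will NOT occur.
The threshold wavelength is λ₀ = hc/φ = 457.5 nm.
Since 634.7 nm > 457.5 nm, the photons lack sufficient energy.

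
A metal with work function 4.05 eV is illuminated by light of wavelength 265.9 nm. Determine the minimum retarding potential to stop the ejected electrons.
0.6128 V

The stopping potential V_s satisfies: eV_s = KE_max

First, find KE_max using Einstein's equation:
E_photon = hc/λ = 4.6628 eV
KE_max = E_photon - φ = 4.6628 - 4.05 = 0.6128 eV

Since eV_s = KE_max:
V_s = KE_max/e = 0.6128 V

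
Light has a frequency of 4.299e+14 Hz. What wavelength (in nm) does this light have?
697.35 nm

Using the wave equation: c = fλ

Solving for wavelength:
λ = c/f = (3×10⁸ m/s) / (4.299e+14 Hz)
λ = 697.35 nm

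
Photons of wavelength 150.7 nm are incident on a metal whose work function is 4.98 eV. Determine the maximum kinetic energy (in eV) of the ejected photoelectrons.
3.2472 eV

Using Einstein's photoelectric equation: KE_max = hf - φ = hc/λ - φ

First, calculate the photon energy:
E_photon = hc/λ = (6.626×10⁻³⁴ J·s)(3×10⁸ m/s) / (150.7×10⁻⁹ m)
E_photon = 8.2272 eV

Then, the maximum kinetic energy:
KE_max = E_photon - φ = 8.2272 eV - 4.98 eV = 3.2472 eV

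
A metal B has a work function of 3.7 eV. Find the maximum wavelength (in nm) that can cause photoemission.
335.09 nm

The threshold wavelength is when the photon energy equals the work function:
hc/λ₀ = φ

Solving for λ₀:
λ₀ = hc/φ = (6.626×10⁻³⁴ J·s)(3×10⁸ m/s) / (3.7 eV × 1.602×10⁻¹⁹ J/eV)
λ₀ = 335.09 nm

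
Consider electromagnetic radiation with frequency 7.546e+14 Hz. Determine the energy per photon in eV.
3.1208 eV

Using E = hf:

E = hf = (6.626×10⁻³⁴ J·s)(7.546e+14 Hz)
E = 3.1208 eV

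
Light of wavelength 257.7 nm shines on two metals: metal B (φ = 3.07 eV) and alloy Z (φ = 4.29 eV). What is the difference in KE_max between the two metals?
1.2200 eV

Using KE_max = hc/λ - φ for each metal:

Photon energy: E = hc/λ = 4.8112 eV

For metal B (φ₁ = 3.07 eV):
KE₁ = E - φ₁ = 4.8112 - 3.07 = 1.7412 eV

For alloy Z (φ₂ = 4.29 eV):
KE₂ = E - φ₂ = 4.8112 - 4.29 = 0.5212 eV

Difference:
ΔKE = KE₁ - KE₂ = 1.7412 - 0.5212 = 1.2200 eV

Note: The difference equals the difference in work functions: 4.29 - 3.07 = 1.22 eV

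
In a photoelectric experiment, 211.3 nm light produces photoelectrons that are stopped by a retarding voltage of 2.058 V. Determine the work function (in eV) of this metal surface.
3.81 eV

The stopping potential gives the maximum kinetic energy: KE_max = eV_s = 2.058 eV

From Einstein's photoelectric equation: KE_max = hc/λ - φ
Rearranging: φ = hc/λ - KE_max

Calculate photon energy:
E_photon = hc/λ = (6.626×10⁻³⁴ J·s)(3×10⁸ m/s) / (211.3×10⁻⁹ m) = 5.8677 eV

Therefore:
φ = 5.8677 - 2.058 = 3.81 eV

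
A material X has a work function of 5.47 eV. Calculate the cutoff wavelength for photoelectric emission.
226.66 nm

The threshold wavelength is when the photon energy equals the work function:
hc/λ₀ = φ

Solving for λ₀:
λ₀ = hc/φ = (6.626×10⁻³⁴ J·s)(3×10⁸ m/s) / (5.47 eV × 1.602×10⁻¹⁹ J/eV)
λ₀ = 226.66 nm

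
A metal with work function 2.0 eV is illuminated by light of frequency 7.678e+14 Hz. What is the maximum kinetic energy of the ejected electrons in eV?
1.1754 eV

Using Einstein's photoelectric equation: KE_max = hf - φ

First, calculate the photon energy:
E_photon = hf = (6.626×10⁻³⁴ J·s)(7.678e+14 Hz)
E_photon = 3.1754 eV

Then, the maximum kinetic energy:
KE_max = E_photon - φ = 3.1754 eV - 2.0 eV = 1.1754 eV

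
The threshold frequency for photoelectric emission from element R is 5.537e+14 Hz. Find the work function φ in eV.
2.29 eV

At the threshold frequency, photon energy equals work function:
φ = hf₀

Calculating:
φ = (6.626×10⁻³⁴ J·s)(5.537e+14 Hz)
φ = 2.29 eV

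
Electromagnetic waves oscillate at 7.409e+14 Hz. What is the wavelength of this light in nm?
404.63 nm

Using the wave equation: c = fλ

Solving for wavelength:
λ = c/f = (3×10⁸ m/s) / (7.409e+14 Hz)
λ = 404.63 nm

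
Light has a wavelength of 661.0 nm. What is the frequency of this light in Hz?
4.5354e+14 Hz

Using the wave equation: c = fλ

Solving for frequency:
f = c/λ = (3×10⁸ m/s) / (661.0×10⁻⁹ m)
f = 4.5354e+14 Hz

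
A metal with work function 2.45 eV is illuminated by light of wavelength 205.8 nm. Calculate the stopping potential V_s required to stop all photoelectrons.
3.5745 V

The stopping potential V_s satisfies: eV_s = KE_max

First, find KE_max using Einstein's equation:
E_photon = hc/λ = 6.0245 eV
KE_max = E_photon - φ = 6.0245 - 2.45 = 3.5745 eV

Since eV_s = KE_max:
V_s = KE_max/e = 3.5745 V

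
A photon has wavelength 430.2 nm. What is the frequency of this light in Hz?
6.9687e+14 Hz

Using the wave equation: c = fλ

Solving for frequency:
f = c/λ = (3×10⁸ m/s) / (430.2×10⁻⁹ m)
f = 6.9687e+14 Hz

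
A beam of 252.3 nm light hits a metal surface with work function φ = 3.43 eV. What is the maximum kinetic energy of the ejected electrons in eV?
1.4842 eV

Using Einstein's photoelectric equation: KE_max = hf - φ = hc/λ - φ

First, calculate the photon energy:
E_photon = hc/λ = (6.626×10⁻³⁴ J·s)(3×10⁸ m/s) / (252.3×10⁻⁹ m)
E_photon = 4.9142 eV

Then, the maximum kinetic energy:
KE_max = E_photon - φ = 4.9142 eV - 3.43 eV = 1.4842 eV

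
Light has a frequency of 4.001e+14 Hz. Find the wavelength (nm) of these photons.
749.29 nm

Using the wave equation: c = fλ

Solving for wavelength:
λ = c/f = (3×10⁸ m/s) / (4.001e+14 Hz)
λ = 749.29 nm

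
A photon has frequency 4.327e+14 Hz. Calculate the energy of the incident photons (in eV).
1.7895 eV

Using E = hf:

E = hf = (6.626×10⁻³⁴ J·s)(4.327e+14 Hz)
E = 1.7895 eV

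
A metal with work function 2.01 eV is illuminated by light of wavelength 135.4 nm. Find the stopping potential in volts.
7.1469 V

The stopping potential V_s satisfies: eV_s = KE_max

First, find KE_max using Einstein's equation:
E_photon = hc/λ = 9.1569 eV
KE_max = E_photon - φ = 9.1569 - 2.01 = 7.1469 eV

Since eV_s = KE_max:
V_s = KE_max/e = 7.1469 V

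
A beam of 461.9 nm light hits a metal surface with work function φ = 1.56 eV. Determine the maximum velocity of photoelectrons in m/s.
6.2886e+05 m/s

First, find the maximum kinetic energy:
E_photon = hc/λ = 2.6842 eV
KE_max = E_photon - φ = 2.6842 - 1.56 = 1.1242 eV

Convert to Joules: KE_max = 1.1242 × 1.602×10⁻¹⁹ J = 1.8012e-19 J

Then use KE = ½mv² to find velocity:
v = √(2·KE/m) = √(2 × 1.8012e-19 J / 9.109e-31 kg)
v = 6.2886e+05 m/s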